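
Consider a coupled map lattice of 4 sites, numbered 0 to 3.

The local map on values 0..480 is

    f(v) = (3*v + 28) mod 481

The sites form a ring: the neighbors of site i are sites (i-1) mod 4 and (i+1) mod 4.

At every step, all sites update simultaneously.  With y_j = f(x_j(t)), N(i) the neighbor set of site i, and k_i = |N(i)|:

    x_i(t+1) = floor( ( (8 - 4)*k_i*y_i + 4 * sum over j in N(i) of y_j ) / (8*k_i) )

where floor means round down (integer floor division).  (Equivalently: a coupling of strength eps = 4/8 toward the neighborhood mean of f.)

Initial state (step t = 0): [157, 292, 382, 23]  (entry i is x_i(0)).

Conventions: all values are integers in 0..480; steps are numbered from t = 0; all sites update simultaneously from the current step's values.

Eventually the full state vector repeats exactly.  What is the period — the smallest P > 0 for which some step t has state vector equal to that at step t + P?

Simulating step by step:
t=0: [157, 292, 382, 23]
t=1: [139, 269, 236, 106]
t=2: [397, 352, 302, 348]
t=3: [186, 238, 284, 232]
t=4: [178, 256, 325, 247]
t=5: [191, 188, 171, 174]
t=6: [105, 100, 75, 79]
t=7: [319, 313, 274, 281]
t=8: [110, 100, 283, 293]
t=9: [367, 352, 386, 401]
t=10: [181, 158, 209, 232]
t=11: [111, 76, 153, 187]
t=12: [271, 219, 94, 145]
t=13: [346, 269, 321, 399]
t=14: [206, 210, 168, 164]
t=15: [136, 142, 79, 73]
t=16: [393, 402, 307, 298]
t=17: [300, 314, 412, 398]
t=18: [290, 191, 218, 317]
t=19: [242, 214, 134, 163]
t=20: [192, 270, 271, 193]
t=21: [182, 299, 300, 183]
t=22: [181, 357, 358, 183]
t=23: [103, 126, 128, 105]
t=24: [355, 390, 393, 358]
t=25: [159, 212, 216, 164]
t=26: [67, 146, 153, 74]
t=27: [293, 291, 182, 183]
t=28: [342, 339, 175, 177]
t=29: [86, 82, 76, 80]
t=30: [278, 272, 263, 269]
t=31: [369, 360, 347, 356]
t=32: [156, 143, 123, 137]
t=33: [231, 331, 422, 322]
t=34: [142, 172, 188, 159]
t=35: [248, 172, 77, 153]
t=36: [162, 169, 146, 140]
t=37: [142, 151, 358, 348]
t=38: [254, 148, 97, 203]
t=39: [311, 393, 316, 235]
t=40: [364, 246, 131, 249]
t=41: [223, 287, 355, 291]
t=42: [315, 290, 272, 296]
t=43: [218, 302, 394, 311]
t=44: [333, 338, 357, 352]
t=45: [83, 90, 119, 111]
t=46: [303, 314, 357, 346]
t=47: [256, 152, 96, 200]
t=48: [195, 159, 195, 231]
t=49: [132, 78, 132, 186]
t=50: [303, 343, 303, 264]
t=51: [336, 275, 336, 397]
t=52: [194, 223, 194, 165]
t=53: [129, 172, 129, 85]
t=54: [294, 239, 294, 349]
t=55: [308, 346, 308, 271]
t=56: [351, 287, 351, 415]
t=57: [239, 263, 239, 215]
t=58: [264, 300, 264, 228]
t=59: [339, 393, 339, 285]
t=60: [203, 164, 203, 242]
t=61: [156, 97, 156, 214]
t=62: [134, 167, 134, 102]
t=63: [310, 239, 310, 382]
t=64: [357, 370, 357, 344]
t=65: [137, 156, 137, 117]
t=66: [318, 227, 318, 409]
t=67: [140, 124, 140, 156]
t=68: [327, 424, 327, 231]
t=69: [168, 192, 168, 143]
t=70: [170, 87, 170, 254]
t=71: [178, 173, 178, 183]
t=72: [81, 73, 81, 88]
t=73: [270, 259, 270, 281]
t=74: [357, 340, 357, 373]
t=75: [136, 111, 136, 161]
t=76: [315, 398, 315, 233]
t=77: [132, 135, 132, 128]
t=78: [423, 428, 423, 418]
t=79: [335, 342, 335, 327]
t=80: [70, 81, 70, 59]
t=81: [238, 254, 238, 221]
t=82: [260, 285, 260, 235]
t=83: [327, 364, 327, 289]
t=84: [166, 102, 166, 230]
t=85: [165, 189, 165, 141]
t=86: [162, 78, 162, 246]
t=87: [153, 147, 153, 159]
t=88: [126, 237, 126, 15]
t=89: [285, 332, 285, 239]
t=90: [282, 232, 282, 333]
t=91: [273, 318, 273, 229]
t=92: [246, 193, 246, 300]
t=93: [285, 205, 285, 366]
t=94: [282, 282, 282, 283]
t=95: [393, 393, 393, 394]
t=96: [245, 245, 245, 246]
t=97: [282, 282, 282, 283]

Answer: 3
Key observation: The state at step 94, [282, 282, 282, 283], reappears at step 97 — and no state repeats earlier — so the cycle the system enters has period 3.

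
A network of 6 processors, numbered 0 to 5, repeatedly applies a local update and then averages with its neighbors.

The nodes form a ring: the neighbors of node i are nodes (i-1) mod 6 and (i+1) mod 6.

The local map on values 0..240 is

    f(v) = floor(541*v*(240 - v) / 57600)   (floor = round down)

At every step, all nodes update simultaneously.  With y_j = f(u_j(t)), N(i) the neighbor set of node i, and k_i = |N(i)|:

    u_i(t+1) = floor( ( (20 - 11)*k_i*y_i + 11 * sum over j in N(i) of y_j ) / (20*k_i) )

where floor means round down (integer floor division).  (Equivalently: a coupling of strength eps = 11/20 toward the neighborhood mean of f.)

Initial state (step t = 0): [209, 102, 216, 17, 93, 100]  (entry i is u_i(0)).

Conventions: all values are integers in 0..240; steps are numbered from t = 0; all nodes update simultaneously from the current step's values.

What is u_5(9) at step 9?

Answer: u_5(9) = 133

Derivation:
t=0: [209, 102, 216, 17, 93, 100]
t=1: [99, 89, 67, 64, 103, 110]
t=2: [130, 122, 112, 113, 125, 132]
t=3: [134, 134, 134, 134, 134, 133]
t=4: [133, 133, 133, 133, 133, 133]
t=5: [133, 133, 133, 133, 133, 133]
t=6: [133, 133, 133, 133, 133, 133]
t=7: [133, 133, 133, 133, 133, 133]
t=8: [133, 133, 133, 133, 133, 133]
t=9: [133, 133, 133, 133, 133, 133]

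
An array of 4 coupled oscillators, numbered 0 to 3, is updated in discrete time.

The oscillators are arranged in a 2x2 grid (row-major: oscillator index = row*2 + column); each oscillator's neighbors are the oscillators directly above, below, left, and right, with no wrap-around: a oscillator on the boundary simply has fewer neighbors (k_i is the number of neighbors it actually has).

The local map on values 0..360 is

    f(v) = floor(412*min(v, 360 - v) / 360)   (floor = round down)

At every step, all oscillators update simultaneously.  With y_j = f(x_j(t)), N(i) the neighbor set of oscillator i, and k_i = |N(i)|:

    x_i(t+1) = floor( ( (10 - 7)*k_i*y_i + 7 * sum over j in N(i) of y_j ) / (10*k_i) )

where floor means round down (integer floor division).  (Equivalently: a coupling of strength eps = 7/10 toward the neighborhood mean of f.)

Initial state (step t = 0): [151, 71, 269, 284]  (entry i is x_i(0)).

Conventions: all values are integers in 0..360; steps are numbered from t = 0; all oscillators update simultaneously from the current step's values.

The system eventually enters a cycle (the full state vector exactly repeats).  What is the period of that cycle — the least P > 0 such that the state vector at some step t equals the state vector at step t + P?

Simulating step by step:
t=0: [151, 71, 269, 284]
t=1: [116, 114, 121, 90]
t=2: [133, 121, 123, 124]
t=3: [142, 143, 144, 139]
t=4: [163, 161, 161, 162]
t=5: [184, 185, 185, 184]
t=6: [200, 200, 200, 200]
t=7: [183, 183, 183, 183]
t=8: [202, 202, 202, 202]
t=9: [180, 180, 180, 180]
t=10: [206, 206, 206, 206]
t=11: [176, 176, 176, 176]
t=12: [201, 201, 201, 201]
t=13: [181, 181, 181, 181]
t=14: [204, 204, 204, 204]
t=15: [178, 178, 178, 178]
t=16: [203, 203, 203, 203]
t=17: [179, 179, 179, 179]
t=18: [204, 204, 204, 204]

Answer: 4
Key observation: The state at step 14, [204, 204, 204, 204], reappears at step 18 — and no state repeats earlier — so the cycle the system enters has period 4.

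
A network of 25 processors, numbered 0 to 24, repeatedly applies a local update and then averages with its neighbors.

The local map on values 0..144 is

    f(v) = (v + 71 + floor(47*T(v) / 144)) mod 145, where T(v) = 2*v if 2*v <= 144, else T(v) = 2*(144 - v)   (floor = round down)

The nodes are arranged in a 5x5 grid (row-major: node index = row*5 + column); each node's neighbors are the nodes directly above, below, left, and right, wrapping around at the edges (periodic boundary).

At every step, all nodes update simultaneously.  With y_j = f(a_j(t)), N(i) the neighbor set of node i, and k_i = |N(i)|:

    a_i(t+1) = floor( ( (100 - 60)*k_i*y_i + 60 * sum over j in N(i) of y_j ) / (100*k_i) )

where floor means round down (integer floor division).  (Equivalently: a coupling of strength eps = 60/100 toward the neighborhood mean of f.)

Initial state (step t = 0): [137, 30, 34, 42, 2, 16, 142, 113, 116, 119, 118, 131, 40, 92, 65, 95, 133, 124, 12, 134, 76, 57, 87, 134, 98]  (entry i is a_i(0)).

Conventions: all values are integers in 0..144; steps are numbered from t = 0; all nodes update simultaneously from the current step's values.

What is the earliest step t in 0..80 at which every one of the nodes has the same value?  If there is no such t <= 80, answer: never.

Simulating step by step:
t=0: [137, 30, 34, 42, 2, 16, 142, 113, 116, 119, 118, 131, 40, 92, 65, 95, 133, 124, 12, 134, 76, 57, 87, 134, 98]  (not all equal)
t=1: [77, 90, 106, 105, 77, 77, 78, 82, 70, 64, 61, 75, 90, 68, 48, 56, 56, 76, 72, 60, 47, 50, 61, 76, 59]  (not all equal)
t=2: [40, 43, 49, 50, 41, 40, 47, 48, 42, 33, 27, 39, 47, 36, 20, 18, 24, 39, 41, 23, 15, 17, 33, 40, 27]  (not all equal)
t=3: [131, 93, 44, 66, 112, 111, 64, 24, 96, 127, 117, 88, 61, 109, 113, 104, 114, 110, 131, 112, 105, 110, 106, 112, 117]  (not all equal)
t=4: [59, 65, 95, 60, 56, 56, 52, 81, 61, 59, 57, 46, 51, 53, 59, 57, 56, 54, 60, 59, 58, 56, 69, 55, 58]  (not all equal)
t=5: [22, 28, 42, 26, 21, 18, 19, 34, 26, 21, 17, 9, 15, 17, 21, 20, 15, 19, 20, 22, 20, 24, 31, 23, 20]  (not all equal)
t=6: [106, 115, 127, 115, 106, 101, 105, 118, 111, 105, 98, 92, 99, 102, 103, 102, 98, 103, 104, 105, 105, 109, 117, 110, 105]  (not all equal)
t=7: [56, 58, 61, 59, 56, 55, 56, 58, 57, 56, 54, 53, 54, 55, 55, 55, 54, 55, 56, 55, 56, 57, 59, 57, 56]  (not all equal)
t=8: [18, 20, 23, 21, 18, 16, 17, 20, 19, 17, 15, 14, 15, 16, 16, 16, 15, 17, 17, 16, 18, 19, 21, 20, 18]  (not all equal)
t=9: [100, 103, 106, 104, 100, 97, 99, 102, 101, 99, 95, 95, 97, 97, 97, 96, 96, 98, 99, 97, 99, 101, 104, 102, 100]  (not all equal)
t=10: [54, 54, 55, 55, 54, 53, 53, 54, 54, 53, 52, 52, 53, 53, 53, 53, 53, 54, 53, 53, 54, 54, 55, 55, 54]  (not all equal)
t=11: [14, 14, 15, 15, 14, 13, 13, 14, 14, 13, 11, 11, 13, 13, 12, 13, 13, 14, 13, 13, 14, 14, 15, 15, 14]  (not all equal)
t=12: [93, 93, 94, 94, 93, 91, 92, 93, 93, 92, 90, 90, 92, 92, 90, 91, 92, 93, 92, 92, 93, 93, 94, 94, 93]  (not all equal)
t=13: [51, 51, 52, 52, 51, 51, 51, 51, 51, 51, 51, 51, 51, 51, 51, 51, 51, 51, 51, 51, 51, 51, 52, 51, 51]  (not all equal)
t=14: [10, 10, 10, 10, 10, 10, 10, 10, 10, 10, 10, 10, 10, 10, 10, 10, 10, 10, 10, 10, 10, 10, 10, 10, 10]  (all equal)

Answer: 14
Key observation: Synchronization is absorbing here: once all nodes are equal they stay equal, and step 14 is the first all-equal step.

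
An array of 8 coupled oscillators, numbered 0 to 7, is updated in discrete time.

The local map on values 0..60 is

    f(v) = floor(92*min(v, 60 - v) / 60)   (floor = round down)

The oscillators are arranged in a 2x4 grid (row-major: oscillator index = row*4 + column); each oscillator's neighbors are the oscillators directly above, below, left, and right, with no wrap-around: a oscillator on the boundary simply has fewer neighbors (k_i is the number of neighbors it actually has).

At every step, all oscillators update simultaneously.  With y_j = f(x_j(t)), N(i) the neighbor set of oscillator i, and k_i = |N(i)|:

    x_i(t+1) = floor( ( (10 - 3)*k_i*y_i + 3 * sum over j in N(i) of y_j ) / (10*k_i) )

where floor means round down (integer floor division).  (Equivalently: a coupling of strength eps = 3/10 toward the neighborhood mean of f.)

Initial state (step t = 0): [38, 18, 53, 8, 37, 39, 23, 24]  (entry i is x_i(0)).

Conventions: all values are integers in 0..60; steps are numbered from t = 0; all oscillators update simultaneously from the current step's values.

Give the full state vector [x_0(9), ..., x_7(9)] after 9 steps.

Answer: [29, 26, 24, 25, 30, 27, 28, 30]

Derivation:
t=0: [38, 18, 53, 8, 37, 39, 23, 24]
t=1: [32, 26, 14, 15, 34, 32, 32, 32]
t=2: [41, 37, 25, 25, 39, 41, 39, 39]
t=3: [30, 34, 37, 37, 31, 30, 32, 32]
t=4: [44, 40, 36, 36, 44, 44, 41, 40]
t=5: [24, 29, 34, 35, 24, 25, 29, 30]
t=6: [37, 42, 39, 39, 36, 39, 43, 44]
t=7: [33, 28, 30, 30, 35, 31, 27, 25]
t=8: [40, 42, 45, 44, 39, 42, 41, 39]
t=9: [29, 26, 24, 25, 30, 27, 28, 30]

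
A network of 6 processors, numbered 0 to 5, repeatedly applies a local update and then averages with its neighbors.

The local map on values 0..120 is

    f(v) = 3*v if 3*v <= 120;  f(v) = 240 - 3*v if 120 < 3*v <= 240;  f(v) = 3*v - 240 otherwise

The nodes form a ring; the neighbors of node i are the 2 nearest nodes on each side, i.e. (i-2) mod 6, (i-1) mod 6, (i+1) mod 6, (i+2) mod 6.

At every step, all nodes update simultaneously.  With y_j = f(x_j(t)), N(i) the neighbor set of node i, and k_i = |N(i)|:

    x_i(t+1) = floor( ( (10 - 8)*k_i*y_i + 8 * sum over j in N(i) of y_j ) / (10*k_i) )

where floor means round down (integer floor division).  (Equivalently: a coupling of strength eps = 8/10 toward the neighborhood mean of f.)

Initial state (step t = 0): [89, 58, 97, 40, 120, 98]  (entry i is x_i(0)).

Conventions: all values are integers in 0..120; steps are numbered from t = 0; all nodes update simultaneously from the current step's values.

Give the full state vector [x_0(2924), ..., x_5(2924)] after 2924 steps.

Answer: [39, 39, 39, 39, 39, 39]
Key observation: The state at step 7, [93, 93, 93, 93, 93, 93], reappears at step 11: the system is in a cycle of period 4 from step 7 on.  Therefore the state at step 2924 equals the state at step 7 + ((2924 - 7) mod 4) = 8, which is [39, 39, 39, 39, 39, 39].

Derivation:
t=0: [89, 58, 97, 40, 120, 98]
t=1: [63, 63, 76, 82, 74, 77]
t=2: [28, 25, 27, 19, 19, 27]
t=3: [75, 75, 70, 70, 72, 70]
t=4: [22, 24, 22, 25, 25, 22]
t=5: [69, 69, 70, 70, 69, 70]
t=6: [31, 31, 31, 31, 31, 31]
t=7: [93, 93, 93, 93, 93, 93]
t=8: [39, 39, 39, 39, 39, 39]
t=9: [117, 117, 117, 117, 117, 117]
t=10: [111, 111, 111, 111, 111, 111]
t=11: [93, 93, 93, 93, 93, 93]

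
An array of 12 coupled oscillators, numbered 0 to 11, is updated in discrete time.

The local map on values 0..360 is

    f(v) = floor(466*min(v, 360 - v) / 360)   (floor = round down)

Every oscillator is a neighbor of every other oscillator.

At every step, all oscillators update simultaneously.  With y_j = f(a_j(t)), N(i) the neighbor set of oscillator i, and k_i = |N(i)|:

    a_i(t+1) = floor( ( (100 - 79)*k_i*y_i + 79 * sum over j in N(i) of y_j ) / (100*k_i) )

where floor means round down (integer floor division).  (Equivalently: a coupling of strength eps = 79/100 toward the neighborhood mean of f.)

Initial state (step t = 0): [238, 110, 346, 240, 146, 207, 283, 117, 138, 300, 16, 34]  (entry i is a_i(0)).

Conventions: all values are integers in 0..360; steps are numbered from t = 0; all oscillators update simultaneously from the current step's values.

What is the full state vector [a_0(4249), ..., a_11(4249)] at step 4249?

Simulating step by step:
t=0: [238, 110, 346, 240, 146, 207, 283, 117, 138, 300, 16, 34]
t=1: [124, 122, 104, 123, 128, 129, 116, 123, 127, 113, 105, 108]
t=2: [153, 153, 150, 153, 154, 154, 152, 153, 154, 151, 150, 150]
t=3: [196, 196, 196, 196, 197, 197, 196, 196, 197, 196, 196, 196]
t=4: [211, 211, 211, 211, 211, 211, 211, 211, 211, 211, 211, 211]
t=5: [192, 192, 192, 192, 192, 192, 192, 192, 192, 192, 192, 192]
t=6: [217, 217, 217, 217, 217, 217, 217, 217, 217, 217, 217, 217]
t=7: [185, 185, 185, 185, 185, 185, 185, 185, 185, 185, 185, 185]
t=8: [226, 226, 226, 226, 226, 226, 226, 226, 226, 226, 226, 226]
t=9: [173, 173, 173, 173, 173, 173, 173, 173, 173, 173, 173, 173]
t=10: [223, 223, 223, 223, 223, 223, 223, 223, 223, 223, 223, 223]
t=11: [177, 177, 177, 177, 177, 177, 177, 177, 177, 177, 177, 177]
t=12: [229, 229, 229, 229, 229, 229, 229, 229, 229, 229, 229, 229]
t=13: [169, 169, 169, 169, 169, 169, 169, 169, 169, 169, 169, 169]
t=14: [218, 218, 218, 218, 218, 218, 218, 218, 218, 218, 218, 218]
t=15: [183, 183, 183, 183, 183, 183, 183, 183, 183, 183, 183, 183]
t=16: [229, 229, 229, 229, 229, 229, 229, 229, 229, 229, 229, 229]

Answer: [169, 169, 169, 169, 169, 169, 169, 169, 169, 169, 169, 169]
Key observation: The state at step 12, [229, 229, 229, 229, 229, 229, 229, 229, 229, 229, 229, 229], reappears at step 16: the system is in a cycle of period 4 from step 12 on.  Therefore the state at step 4249 equals the state at step 12 + ((4249 - 12) mod 4) = 13, which is [169, 169, 169, 169, 169, 169, 169, 169, 169, 169, 169, 169].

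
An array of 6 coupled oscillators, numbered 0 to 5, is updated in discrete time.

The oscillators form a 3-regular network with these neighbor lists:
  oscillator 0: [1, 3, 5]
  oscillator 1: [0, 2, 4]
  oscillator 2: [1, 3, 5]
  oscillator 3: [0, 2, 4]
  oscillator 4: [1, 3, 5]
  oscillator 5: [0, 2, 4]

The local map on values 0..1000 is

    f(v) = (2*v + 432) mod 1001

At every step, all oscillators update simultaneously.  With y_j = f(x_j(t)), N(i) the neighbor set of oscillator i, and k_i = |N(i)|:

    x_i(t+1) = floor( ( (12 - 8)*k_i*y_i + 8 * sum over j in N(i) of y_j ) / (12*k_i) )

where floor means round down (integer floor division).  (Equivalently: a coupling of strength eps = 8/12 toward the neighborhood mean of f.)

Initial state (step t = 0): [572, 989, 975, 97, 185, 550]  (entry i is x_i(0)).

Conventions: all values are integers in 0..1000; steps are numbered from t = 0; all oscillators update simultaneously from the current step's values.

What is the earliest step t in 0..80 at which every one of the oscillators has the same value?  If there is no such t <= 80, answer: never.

Answer: 13
Key observation: Synchronization is absorbing here: once all oscillators are equal they stay equal, and step 13 is the first all-equal step.

Derivation:
t=0: [572, 989, 975, 97, 185, 550]  (not all equal)
t=1: [539, 526, 474, 599, 615, 567]  (not all equal)
t=2: [542, 505, 499, 553, 593, 532]  (not all equal)
t=3: [499, 493, 470, 525, 533, 511]  (not all equal)
t=4: [443, 427, 423, 448, 465, 439]  (not all equal)
t=5: [310, 307, 297, 321, 325, 315]  (not all equal)
t=6: [56, 49, 48, 59, 66, 55]  (not all equal)
t=7: [541, 540, 536, 546, 548, 544]  (not all equal)
t=8: [516, 513, 512, 517, 520, 515]  (not all equal)
t=9: [461, 461, 459, 463, 464, 462]  (not all equal)
t=10: [354, 353, 353, 354, 356, 354]  (not all equal)
t=11: [138, 138, 137, 139, 139, 139]  (not all equal)
t=12: [708, 708, 708, 708, 709, 708]  (not all equal)
t=13: [847, 847, 847, 847, 847, 847]  (all equal)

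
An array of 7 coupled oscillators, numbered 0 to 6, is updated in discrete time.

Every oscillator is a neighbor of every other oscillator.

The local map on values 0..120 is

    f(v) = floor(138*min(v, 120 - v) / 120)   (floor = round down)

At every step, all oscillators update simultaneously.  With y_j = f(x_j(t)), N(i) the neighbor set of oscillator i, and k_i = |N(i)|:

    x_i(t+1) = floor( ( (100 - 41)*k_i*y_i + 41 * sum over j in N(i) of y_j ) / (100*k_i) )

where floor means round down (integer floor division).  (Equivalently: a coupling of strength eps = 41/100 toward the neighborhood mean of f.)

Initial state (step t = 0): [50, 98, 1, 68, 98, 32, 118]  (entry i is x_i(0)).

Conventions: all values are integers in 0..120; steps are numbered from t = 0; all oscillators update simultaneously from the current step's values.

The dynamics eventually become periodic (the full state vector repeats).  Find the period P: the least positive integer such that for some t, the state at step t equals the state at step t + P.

Answer: 2
Key observation: The state at step 9, [62, 62, 62, 62, 62, 62, 62], reappears at step 11 — and no state repeats earlier — so the cycle the system enters has period 2.

Derivation:
t=0: [50, 98, 1, 68, 98, 32, 118]
t=1: [43, 27, 14, 44, 27, 32, 15]
t=2: [41, 31, 24, 41, 31, 34, 24]
t=3: [42, 35, 31, 42, 35, 37, 31]
t=4: [44, 40, 37, 44, 40, 41, 37]
t=5: [48, 46, 43, 48, 46, 46, 43]
t=6: [53, 52, 50, 53, 52, 52, 50]
t=7: [59, 58, 57, 59, 58, 58, 57]
t=8: [66, 66, 65, 66, 66, 66, 65]
t=9: [62, 62, 62, 62, 62, 62, 62]
t=10: [66, 66, 66, 66, 66, 66, 66]
t=11: [62, 62, 62, 62, 62, 62, 62]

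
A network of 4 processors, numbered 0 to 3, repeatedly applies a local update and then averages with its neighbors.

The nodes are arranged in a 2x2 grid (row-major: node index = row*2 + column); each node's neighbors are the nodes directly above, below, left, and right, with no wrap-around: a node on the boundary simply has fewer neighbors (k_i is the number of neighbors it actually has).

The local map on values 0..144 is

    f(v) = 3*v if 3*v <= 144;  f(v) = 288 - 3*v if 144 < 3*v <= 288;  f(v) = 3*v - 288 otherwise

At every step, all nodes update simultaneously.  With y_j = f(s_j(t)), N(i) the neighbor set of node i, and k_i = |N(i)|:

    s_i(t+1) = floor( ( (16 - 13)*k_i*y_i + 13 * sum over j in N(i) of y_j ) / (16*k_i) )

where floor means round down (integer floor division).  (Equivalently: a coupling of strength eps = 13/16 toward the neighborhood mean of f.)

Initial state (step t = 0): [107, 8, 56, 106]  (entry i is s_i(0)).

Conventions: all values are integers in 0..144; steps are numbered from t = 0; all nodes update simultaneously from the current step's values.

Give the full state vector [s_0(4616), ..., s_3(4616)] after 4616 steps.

Answer: [45, 45, 45, 45]
Key observation: The state at step 16, [45, 45, 45, 45], reappears at step 24: the system is in a cycle of period 8 from step 16 on.  Therefore the state at step 4616 equals the state at step 16 + ((4616 - 16) mod 8) = 16, which is [45, 45, 45, 45].

Derivation:
t=0: [107, 8, 56, 106]
t=1: [64, 30, 48, 64]
t=2: [113, 94, 105, 113]
t=3: [22, 42, 46, 22]
t=4: [119, 77, 79, 119]
t=5: [56, 66, 65, 56]
t=6: [96, 114, 114, 96]
t=7: [43, 10, 10, 43]
t=8: [48, 110, 110, 48]
t=9: [61, 124, 124, 61]
t=10: [87, 101, 101, 87]
t=11: [17, 24, 24, 17]
t=12: [68, 54, 54, 68]
t=13: [118, 91, 91, 118]
t=14: [24, 56, 56, 24]
t=15: [111, 81, 81, 111]
t=16: [45, 45, 45, 45]
t=17: [135, 135, 135, 135]
t=18: [117, 117, 117, 117]
t=19: [63, 63, 63, 63]
t=20: [99, 99, 99, 99]
t=21: [9, 9, 9, 9]
t=22: [27, 27, 27, 27]
t=23: [81, 81, 81, 81]
t=24: [45, 45, 45, 45]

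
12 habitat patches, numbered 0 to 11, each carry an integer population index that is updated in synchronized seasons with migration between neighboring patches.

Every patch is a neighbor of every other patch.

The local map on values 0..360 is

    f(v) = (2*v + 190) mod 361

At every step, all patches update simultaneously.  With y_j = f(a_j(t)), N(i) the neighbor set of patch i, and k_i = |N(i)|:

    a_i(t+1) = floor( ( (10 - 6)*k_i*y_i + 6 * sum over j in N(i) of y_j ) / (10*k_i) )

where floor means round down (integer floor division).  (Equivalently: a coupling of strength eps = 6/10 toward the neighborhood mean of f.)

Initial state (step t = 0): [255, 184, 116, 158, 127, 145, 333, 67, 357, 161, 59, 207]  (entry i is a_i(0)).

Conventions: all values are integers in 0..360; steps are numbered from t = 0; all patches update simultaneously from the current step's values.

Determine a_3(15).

Simulating step by step:
t=0: [255, 184, 116, 158, 127, 145, 333, 67, 357, 161, 59, 207]
t=1: [241, 192, 145, 174, 153, 165, 170, 236, 187, 176, 231, 208]
t=2: [244, 210, 177, 197, 183, 191, 194, 240, 206, 199, 237, 221]
t=3: [270, 246, 223, 237, 228, 233, 235, 267, 243, 239, 265, 254]
t=4: [172, 280, 264, 274, 267, 271, 272, 170, 278, 275, 293, 285]
t=5: [108, 58, 172, 54, 49, 52, 53, 107, 57, 55, 67, 62]
t=6: [178, 268, 222, 265, 262, 264, 265, 177, 267, 266, 274, 271]
t=7: [178, 115, 208, 238, 236, 237, 238, 177, 115, 114, 120, 118]
t=8: [180, 136, 201, 221, 220, 221, 221, 179, 136, 136, 140, 138]
t=9: [185, 155, 200, 213, 213, 213, 213, 184, 155, 155, 157, 156]
t=10: [196, 175, 207, 216, 216, 216, 216, 196, 175, 175, 177, 176]
t=11: [219, 205, 227, 233, 233, 233, 233, 219, 205, 205, 206, 205]
t=12: [266, 256, 271, 276, 276, 276, 276, 266, 256, 256, 257, 256]
t=13: [98, 215, 101, 104, 104, 104, 104, 98, 215, 215, 216, 215]
t=14: [91, 172, 93, 96, 96, 96, 96, 91, 172, 172, 173, 172]
t=15: [57, 113, 59, 61, 61, 61, 61, 57, 113, 113, 114, 113]

Answer: a_3(15) = 61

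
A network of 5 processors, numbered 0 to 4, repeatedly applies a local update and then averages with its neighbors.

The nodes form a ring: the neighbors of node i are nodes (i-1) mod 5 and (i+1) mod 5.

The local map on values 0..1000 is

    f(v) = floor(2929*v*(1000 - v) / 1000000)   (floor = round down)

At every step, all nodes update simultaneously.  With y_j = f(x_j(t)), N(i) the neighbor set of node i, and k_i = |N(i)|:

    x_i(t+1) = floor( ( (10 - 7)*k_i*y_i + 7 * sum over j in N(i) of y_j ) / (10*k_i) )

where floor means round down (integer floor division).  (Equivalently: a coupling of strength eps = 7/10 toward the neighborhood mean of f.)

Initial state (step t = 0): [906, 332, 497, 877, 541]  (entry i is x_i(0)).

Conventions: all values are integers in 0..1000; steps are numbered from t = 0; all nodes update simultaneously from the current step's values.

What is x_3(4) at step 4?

Answer: x_3(4) = 704

Derivation:
t=0: [906, 332, 497, 877, 541]
t=1: [556, 538, 557, 605, 415]
t=2: [720, 724, 716, 711, 711]
t=3: [592, 590, 593, 598, 597]
t=4: [706, 706, 706, 704, 705]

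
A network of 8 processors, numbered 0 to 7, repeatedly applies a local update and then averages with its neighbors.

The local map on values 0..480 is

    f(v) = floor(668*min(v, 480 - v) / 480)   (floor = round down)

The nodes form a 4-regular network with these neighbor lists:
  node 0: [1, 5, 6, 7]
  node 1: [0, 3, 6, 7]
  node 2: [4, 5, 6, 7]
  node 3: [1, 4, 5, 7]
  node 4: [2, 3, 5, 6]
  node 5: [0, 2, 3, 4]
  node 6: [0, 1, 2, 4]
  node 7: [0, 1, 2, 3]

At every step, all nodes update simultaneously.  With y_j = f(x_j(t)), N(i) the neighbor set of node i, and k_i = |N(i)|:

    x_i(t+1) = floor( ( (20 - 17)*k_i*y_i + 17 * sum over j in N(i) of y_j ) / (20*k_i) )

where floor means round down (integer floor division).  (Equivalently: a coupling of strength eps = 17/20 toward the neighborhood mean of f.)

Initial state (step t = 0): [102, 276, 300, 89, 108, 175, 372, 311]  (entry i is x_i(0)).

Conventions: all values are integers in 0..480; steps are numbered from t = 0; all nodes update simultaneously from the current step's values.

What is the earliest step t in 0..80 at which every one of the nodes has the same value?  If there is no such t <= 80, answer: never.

Answer: 9
Key observation: Synchronization is absorbing here: once all nodes are equal they stay equal, and step 9 is the first all-equal step.

Derivation:
t=0: [102, 276, 300, 89, 108, 175, 372, 311]  (not all equal)
t=1: [214, 180, 202, 212, 185, 177, 197, 204]  (not all equal)
t=2: [268, 281, 267, 264, 271, 277, 271, 281]  (not all equal)
t=3: [283, 288, 286, 283, 291, 293, 289, 289]  (not all equal)
t=4: [265, 269, 264, 265, 266, 268, 267, 270]  (not all equal)
t=5: [294, 295, 295, 294, 297, 298, 297, 296]  (not all equal)
t=6: [255, 256, 254, 255, 255, 256, 256, 257]  (not all equal)
t=7: [311, 311, 311, 311, 312, 312, 312, 312]  (not all equal)
t=8: [233, 234, 233, 233, 233, 234, 234, 234]  (not all equal)
t=9: [324, 324, 324, 324, 324, 324, 324, 324]  (all equal)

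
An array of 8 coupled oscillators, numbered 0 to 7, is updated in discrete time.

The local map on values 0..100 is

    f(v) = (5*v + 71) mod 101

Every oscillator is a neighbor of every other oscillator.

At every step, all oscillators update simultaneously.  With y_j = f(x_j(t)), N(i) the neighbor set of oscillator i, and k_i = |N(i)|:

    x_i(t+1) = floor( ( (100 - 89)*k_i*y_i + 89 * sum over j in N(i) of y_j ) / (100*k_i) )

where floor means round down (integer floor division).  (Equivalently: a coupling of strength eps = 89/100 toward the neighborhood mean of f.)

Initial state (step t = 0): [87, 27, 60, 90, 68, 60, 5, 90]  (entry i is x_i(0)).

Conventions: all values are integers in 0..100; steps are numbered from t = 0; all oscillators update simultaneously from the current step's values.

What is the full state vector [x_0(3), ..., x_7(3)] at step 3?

Answer: [59, 59, 59, 59, 59, 59, 59, 59]

Derivation:
t=0: [87, 27, 60, 90, 68, 60, 5, 90]
t=1: [35, 35, 33, 34, 34, 33, 33, 34]
t=2: [38, 38, 38, 38, 38, 38, 38, 38]
t=3: [59, 59, 59, 59, 59, 59, 59, 59]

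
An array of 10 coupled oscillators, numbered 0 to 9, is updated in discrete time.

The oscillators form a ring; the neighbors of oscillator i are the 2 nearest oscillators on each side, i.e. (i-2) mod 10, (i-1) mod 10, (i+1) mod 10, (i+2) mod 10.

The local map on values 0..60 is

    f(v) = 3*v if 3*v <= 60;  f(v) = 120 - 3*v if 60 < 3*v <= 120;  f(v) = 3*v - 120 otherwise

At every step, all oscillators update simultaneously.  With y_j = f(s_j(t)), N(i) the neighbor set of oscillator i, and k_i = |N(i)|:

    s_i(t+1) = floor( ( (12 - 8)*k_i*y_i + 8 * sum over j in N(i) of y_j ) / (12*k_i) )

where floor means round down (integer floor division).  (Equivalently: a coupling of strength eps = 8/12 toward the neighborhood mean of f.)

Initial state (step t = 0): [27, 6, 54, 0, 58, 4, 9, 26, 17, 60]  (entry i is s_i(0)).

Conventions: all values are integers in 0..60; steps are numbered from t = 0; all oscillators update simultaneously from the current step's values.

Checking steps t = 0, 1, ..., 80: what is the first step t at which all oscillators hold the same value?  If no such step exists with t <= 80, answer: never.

Simulating step by step:
t=0: [27, 6, 54, 0, 58, 4, 9, 26, 17, 60]  (not all equal)
t=1: [41, 29, 32, 21, 31, 24, 35, 39, 45, 45]  (not all equal)
t=2: [15, 27, 28, 41, 33, 33, 20, 16, 11, 14]  (not all equal)
t=3: [40, 34, 30, 20, 27, 29, 40, 42, 43, 41]  (not all equal)
t=4: [10, 21, 29, 40, 33, 28, 14, 9, 4, 6]  (not all equal)
t=5: [30, 32, 29, 24, 25, 27, 30, 27, 23, 27]  (not all equal)
t=6: [34, 33, 35, 39, 40, 40, 39, 39, 40, 37]  (not all equal)
t=7: [13, 14, 12, 7, 3, 1, 1, 3, 5, 10]  (not all equal)
t=8: [33, 35, 30, 22, 13, 8, 7, 11, 18, 27]  (not all equal)
t=9: [30, 29, 31, 36, 34, 32, 32, 34, 37, 33]  (not all equal)
t=10: [25, 26, 24, 21, 20, 20, 19, 19, 18, 22]  (not all equal)
t=11: [48, 48, 50, 54, 57, 58, 57, 56, 53, 51]  (not all equal)
t=12: [29, 29, 33, 40, 46, 50, 49, 45, 39, 33]  (not all equal)
t=13: [24, 23, 21, 17, 19, 20, 20, 18, 17, 21]  (not all equal)
t=14: [52, 52, 53, 54, 57, 57, 57, 56, 53, 53]  (not all equal)
t=15: [37, 38, 40, 43, 47, 49, 48, 46, 42, 39]  (not all equal)
t=16: [5, 5, 7, 12, 17, 21, 20, 16, 11, 7]  (not all equal)
t=17: [20, 20, 26, 36, 46, 51, 51, 44, 35, 25]  (not all equal)
t=18: [47, 46, 39, 29, 26, 23, 24, 25, 30, 39]  (not all equal)
t=19: [16, 16, 20, 30, 36, 45, 44, 37, 29, 20]  (not all equal)
t=20: [49, 49, 43, 32, 23, 15, 15, 23, 32, 43]  (not all equal)
t=21: [20, 20, 24, 30, 37, 43, 43, 37, 30, 24]  (not all equal)
t=22: [51, 51, 42, 31, 19, 12, 12, 19, 31, 42]  (not all equal)
t=23: [23, 23, 27, 31, 36, 41, 41, 36, 31, 27]  (not all equal)
t=24: [43, 43, 36, 26, 16, 10, 10, 16, 26, 36]  (not all equal)
t=25: [15, 15, 22, 30, 35, 38, 38, 35, 30, 22]  (not all equal)
t=26: [45, 45, 40, 30, 21, 13, 13, 21, 30, 40]  (not all equal)
t=27: [12, 12, 19, 28, 37, 43, 43, 37, 28, 19]  (not all equal)
t=28: [43, 43, 38, 30, 21, 13, 13, 21, 30, 38]  (not all equal)
t=29: [11, 11, 19, 28, 38, 43, 43, 38, 28, 19]  (not all equal)
t=30: [41, 41, 37, 29, 20, 12, 12, 20, 29, 37]  (not all equal)
t=31: [10, 10, 19, 29, 39, 43, 43, 39, 29, 19]  (not all equal)
t=32: [39, 39, 35, 27, 19, 11, 11, 19, 27, 35]  (not all equal)
t=33: [13, 13, 22, 31, 39, 42, 42, 39, 31, 22]  (not all equal)
t=34: [42, 42, 36, 26, 16, 8, 8, 16, 26, 36]  (not all equal)
t=35: [14, 14, 21, 29, 33, 35, 35, 33, 29, 21]  (not all equal)
t=36: [45, 45, 42, 33, 27, 20, 20, 27, 33, 42]  (not all equal)
t=37: [13, 13, 17, 27, 37, 46, 46, 37, 27, 17]  (not all equal)
t=38: [43, 43, 38, 32, 24, 18, 18, 24, 32, 38]  (not all equal)
t=39: [10, 10, 17, 27, 39, 47, 47, 39, 27, 17]  (not all equal)
t=40: [38, 38, 34, 30, 23, 18, 18, 23, 30, 34]  (not all equal)
t=41: [14, 14, 21, 31, 43, 49, 49, 43, 31, 21]  (not all equal)
t=42: [44, 44, 39, 31, 26, 21, 21, 26, 31, 39]  (not all equal)
t=43: [11, 11, 16, 28, 38, 47, 47, 38, 28, 16]  (not all equal)
t=44: [38, 38, 34, 30, 23, 18, 18, 23, 30, 34]  (not all equal)

Answer: never
Key observation: The state at step 40 reappears at step 44 — the system is in a cycle of period 4 from step 40 on.  No step 0..44 is synchronized, and the cycle repeats forever, so no step up to 80 (or ever) has all oscillators equal.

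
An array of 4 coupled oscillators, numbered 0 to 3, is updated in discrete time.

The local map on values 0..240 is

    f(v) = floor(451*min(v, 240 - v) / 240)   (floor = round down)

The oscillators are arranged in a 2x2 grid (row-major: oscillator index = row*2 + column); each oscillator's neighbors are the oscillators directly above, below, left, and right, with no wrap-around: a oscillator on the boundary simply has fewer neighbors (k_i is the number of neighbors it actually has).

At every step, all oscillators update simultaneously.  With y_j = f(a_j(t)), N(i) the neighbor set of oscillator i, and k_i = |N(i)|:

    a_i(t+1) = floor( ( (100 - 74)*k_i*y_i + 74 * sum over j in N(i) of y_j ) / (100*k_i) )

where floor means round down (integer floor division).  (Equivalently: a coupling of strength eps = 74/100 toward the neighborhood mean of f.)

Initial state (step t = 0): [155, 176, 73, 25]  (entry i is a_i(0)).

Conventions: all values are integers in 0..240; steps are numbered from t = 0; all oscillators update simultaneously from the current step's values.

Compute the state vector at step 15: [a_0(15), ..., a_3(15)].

Simulating step by step:
t=0: [155, 176, 73, 25]
t=1: [136, 107, 111, 107]
t=2: [202, 198, 200, 203]
t=3: [75, 72, 71, 74]
t=4: [135, 138, 137, 135]
t=5: [193, 195, 195, 193]
t=6: [85, 86, 86, 85]
t=7: [160, 159, 159, 160]
t=8: [151, 150, 150, 151]
t=9: [168, 167, 167, 168]
t=10: [136, 135, 135, 136]
t=11: [196, 195, 195, 196]
t=12: [83, 82, 82, 83]
t=13: [154, 154, 154, 154]
t=14: [161, 161, 161, 161]
t=15: [148, 148, 148, 148]

Answer: [148, 148, 148, 148]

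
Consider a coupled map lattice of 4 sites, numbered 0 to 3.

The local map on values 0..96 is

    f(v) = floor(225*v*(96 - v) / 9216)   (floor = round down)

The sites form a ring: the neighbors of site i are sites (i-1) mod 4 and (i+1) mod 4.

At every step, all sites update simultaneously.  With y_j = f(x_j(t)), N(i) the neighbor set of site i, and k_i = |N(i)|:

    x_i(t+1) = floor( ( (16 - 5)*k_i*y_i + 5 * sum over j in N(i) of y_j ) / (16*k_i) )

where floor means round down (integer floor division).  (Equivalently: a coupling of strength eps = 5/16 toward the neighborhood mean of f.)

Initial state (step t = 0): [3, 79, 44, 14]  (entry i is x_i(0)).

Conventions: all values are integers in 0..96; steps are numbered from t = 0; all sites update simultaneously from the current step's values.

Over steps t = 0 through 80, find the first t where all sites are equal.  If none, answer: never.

Simulating step by step:
t=0: [3, 79, 44, 14]  (not all equal)
t=1: [13, 31, 47, 28]  (not all equal)
t=2: [32, 46, 53, 44]  (not all equal)
t=3: [51, 54, 55, 54]  (not all equal)
t=4: [55, 55, 55, 55]  (all equal)

Answer: 4
Key observation: Synchronization is absorbing here: once all sites are equal they stay equal, and step 4 is the first all-equal step.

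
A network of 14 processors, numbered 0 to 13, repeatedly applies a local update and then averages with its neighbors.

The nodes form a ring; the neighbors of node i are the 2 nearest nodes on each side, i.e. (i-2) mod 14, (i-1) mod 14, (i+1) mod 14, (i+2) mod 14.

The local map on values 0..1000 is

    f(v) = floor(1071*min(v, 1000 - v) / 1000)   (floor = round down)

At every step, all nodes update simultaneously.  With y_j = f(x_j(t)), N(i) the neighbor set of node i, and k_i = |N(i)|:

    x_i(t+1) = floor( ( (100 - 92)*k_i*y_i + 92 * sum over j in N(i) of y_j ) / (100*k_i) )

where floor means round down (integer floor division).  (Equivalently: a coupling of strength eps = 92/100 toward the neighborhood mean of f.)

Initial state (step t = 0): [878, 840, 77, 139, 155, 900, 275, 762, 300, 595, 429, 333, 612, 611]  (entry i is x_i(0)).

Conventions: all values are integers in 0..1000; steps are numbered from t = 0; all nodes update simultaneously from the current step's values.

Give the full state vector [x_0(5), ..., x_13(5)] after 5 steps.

Answer: [337, 312, 292, 285, 291, 306, 330, 359, 385, 402, 409, 406, 389, 363]

Derivation:
t=0: [878, 840, 77, 139, 155, 900, 275, 762, 300, 595, 429, 333, 612, 611]
t=1: [259, 192, 148, 132, 158, 206, 218, 285, 356, 354, 387, 424, 346, 279]
t=2: [259, 217, 194, 184, 186, 212, 265, 303, 336, 387, 397, 372, 361, 324]
t=3: [291, 255, 224, 214, 226, 248, 277, 321, 361, 379, 392, 393, 363, 325]
t=4: [311, 281, 261, 252, 256, 276, 307, 338, 367, 393, 401, 392, 375, 348]
t=5: [337, 312, 292, 285, 291, 306, 330, 359, 385, 402, 409, 406, 389, 363]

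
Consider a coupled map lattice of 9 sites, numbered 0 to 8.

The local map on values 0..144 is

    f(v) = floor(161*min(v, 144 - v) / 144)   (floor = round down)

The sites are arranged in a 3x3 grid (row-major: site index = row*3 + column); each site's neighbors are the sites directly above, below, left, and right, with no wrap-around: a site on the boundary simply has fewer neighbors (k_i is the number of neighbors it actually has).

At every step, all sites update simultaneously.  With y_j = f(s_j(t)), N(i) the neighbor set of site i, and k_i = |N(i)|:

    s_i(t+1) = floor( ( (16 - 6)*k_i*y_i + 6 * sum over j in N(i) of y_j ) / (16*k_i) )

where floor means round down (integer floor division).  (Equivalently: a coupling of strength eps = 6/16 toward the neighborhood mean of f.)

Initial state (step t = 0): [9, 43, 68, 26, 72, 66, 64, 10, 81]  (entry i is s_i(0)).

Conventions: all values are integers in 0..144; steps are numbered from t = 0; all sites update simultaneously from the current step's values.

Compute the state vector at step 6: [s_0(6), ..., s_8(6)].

Simulating step by step:
t=0: [9, 43, 68, 26, 72, 66, 64, 10, 81]
t=1: [20, 50, 70, 38, 65, 73, 51, 34, 59]
t=2: [31, 55, 73, 45, 65, 76, 50, 48, 62]
t=3: [42, 61, 75, 51, 67, 75, 53, 57, 67]
t=4: [52, 67, 75, 58, 71, 76, 59, 65, 72]
t=5: [62, 73, 76, 65, 76, 77, 66, 73, 77]
t=6: [71, 77, 76, 72, 76, 74, 73, 77, 74]

Answer: [71, 77, 76, 72, 76, 74, 73, 77, 74]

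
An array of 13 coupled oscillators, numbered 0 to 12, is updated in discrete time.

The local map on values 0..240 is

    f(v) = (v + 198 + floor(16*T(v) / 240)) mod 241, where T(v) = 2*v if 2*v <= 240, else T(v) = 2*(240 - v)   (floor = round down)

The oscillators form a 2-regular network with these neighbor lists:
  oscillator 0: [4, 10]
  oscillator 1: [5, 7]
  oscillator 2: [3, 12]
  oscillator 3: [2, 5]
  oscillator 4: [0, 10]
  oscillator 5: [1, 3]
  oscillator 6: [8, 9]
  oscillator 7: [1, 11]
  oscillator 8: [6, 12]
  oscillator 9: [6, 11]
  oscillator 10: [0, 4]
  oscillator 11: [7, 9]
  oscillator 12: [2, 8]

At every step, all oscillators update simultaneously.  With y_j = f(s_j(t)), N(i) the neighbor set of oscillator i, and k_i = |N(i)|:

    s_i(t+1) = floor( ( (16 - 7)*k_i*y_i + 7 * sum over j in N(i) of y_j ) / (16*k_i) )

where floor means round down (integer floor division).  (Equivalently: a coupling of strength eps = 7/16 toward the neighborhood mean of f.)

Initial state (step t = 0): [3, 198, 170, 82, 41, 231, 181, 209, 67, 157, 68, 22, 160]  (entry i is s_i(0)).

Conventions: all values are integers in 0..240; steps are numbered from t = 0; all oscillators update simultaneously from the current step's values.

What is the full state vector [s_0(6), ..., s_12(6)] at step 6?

Simulating step by step:
t=0: [3, 198, 170, 82, 41, 231, 181, 209, 67, 157, 68, 22, 160]
t=1: [121, 168, 115, 98, 53, 152, 115, 179, 77, 150, 63, 189, 108]
t=2: [62, 133, 81, 83, 36, 111, 84, 143, 61, 119, 39, 143, 73]
t=3: [67, 100, 46, 57, 140, 80, 54, 110, 34, 87, 58, 107, 38]
t=4: [46, 67, 9, 24, 73, 46, 73, 77, 136, 51, 43, 73, 53]
t=5: [14, 29, 169, 174, 25, 61, 48, 40, 71, 24, 13, 34, 78]
t=6: [215, 135, 116, 113, 220, 95, 63, 103, 33, 180, 215, 182, 62]

Answer: [215, 135, 116, 113, 220, 95, 63, 103, 33, 180, 215, 182, 62]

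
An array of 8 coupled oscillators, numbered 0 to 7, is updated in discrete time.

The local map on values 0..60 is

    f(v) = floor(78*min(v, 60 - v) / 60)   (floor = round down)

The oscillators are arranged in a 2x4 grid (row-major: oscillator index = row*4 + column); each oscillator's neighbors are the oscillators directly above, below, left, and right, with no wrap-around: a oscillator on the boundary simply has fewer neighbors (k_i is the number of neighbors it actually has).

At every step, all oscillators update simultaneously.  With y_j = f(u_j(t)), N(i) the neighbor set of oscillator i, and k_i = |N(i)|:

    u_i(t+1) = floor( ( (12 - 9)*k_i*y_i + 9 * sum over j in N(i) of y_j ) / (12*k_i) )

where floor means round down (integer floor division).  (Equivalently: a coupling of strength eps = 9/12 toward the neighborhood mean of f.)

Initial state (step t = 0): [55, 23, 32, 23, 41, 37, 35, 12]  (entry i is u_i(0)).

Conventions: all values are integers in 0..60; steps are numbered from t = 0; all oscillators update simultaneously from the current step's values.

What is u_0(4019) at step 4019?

Answer: u_0(4019) = 35
Key observation: The state at step 4, [32, 33, 34, 35, 32, 33, 34, 35], reappears at step 6: the system is in a cycle of period 2 from step 4 on.  Therefore the state at step 4019 equals the state at step 4 + ((4019 - 4) mod 2) = 5, which is [35, 34, 33, 32, 35, 34, 33, 32].

Derivation:
t=0: [55, 23, 32, 23, 41, 37, 35, 12]
t=1: [21, 25, 31, 26, 19, 28, 28, 26]
t=2: [27, 33, 34, 34, 29, 32, 35, 34]
t=3: [35, 34, 33, 33, 35, 35, 33, 32]
t=4: [32, 33, 34, 35, 32, 33, 34, 35]
t=5: [35, 34, 33, 32, 35, 34, 33, 32]
t=6: [32, 33, 34, 35, 32, 33, 34, 35]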